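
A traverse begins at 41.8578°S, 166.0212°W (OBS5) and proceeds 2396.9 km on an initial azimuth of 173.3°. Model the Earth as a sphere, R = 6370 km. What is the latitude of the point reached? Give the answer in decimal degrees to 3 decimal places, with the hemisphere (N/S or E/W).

63.179°S

δ = d/R = 2396.9/6370 = 0.376279 rad
φ₂ = arcsin(sin φ₁ cos δ + cos φ₁ sin δ cos θ)
   = arcsin(-0.66728·0.93004 + 0.74480·0.36746·-0.99317) = -63.17870°
λ₂ = λ₁ + atan2(sin θ sin δ cos φ₁, cos δ − sin φ₁ sin φ₂) = -160.56895°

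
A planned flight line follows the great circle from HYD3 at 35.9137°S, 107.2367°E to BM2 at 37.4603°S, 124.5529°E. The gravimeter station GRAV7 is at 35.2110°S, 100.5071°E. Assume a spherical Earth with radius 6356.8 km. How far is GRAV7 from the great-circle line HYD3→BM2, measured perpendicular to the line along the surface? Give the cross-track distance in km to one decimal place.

δ₁₃ = central angle HYD3→GRAV7 = 0.096311 rad  (haversine)
θ₁₃ = bearing HYD3→GRAV7 = 275.348°,  θ₁₂ = bearing HYD3→BM2 = 101.506°
dₓₜ = R·arcsin(sin δ₁₃ · sin(θ₁₃ − θ₁₂)) = 6356.8·arcsin(0.09616·sin(173.842°)) = 65.573 km
|dₓₜ| = 65.573 km

65.6 km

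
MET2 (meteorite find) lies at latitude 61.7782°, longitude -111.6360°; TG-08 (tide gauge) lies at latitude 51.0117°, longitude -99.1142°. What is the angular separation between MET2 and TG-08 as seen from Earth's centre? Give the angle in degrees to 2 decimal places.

Δφ = -10.7665°,  Δλ = 12.5218°
a = sin²(Δφ/2) + cos φ₁ cos φ₂ sin²(Δλ/2) = 0.012340
c = 2·arcsin(√a) = 0.222632 rad = 12.7559°

12.76°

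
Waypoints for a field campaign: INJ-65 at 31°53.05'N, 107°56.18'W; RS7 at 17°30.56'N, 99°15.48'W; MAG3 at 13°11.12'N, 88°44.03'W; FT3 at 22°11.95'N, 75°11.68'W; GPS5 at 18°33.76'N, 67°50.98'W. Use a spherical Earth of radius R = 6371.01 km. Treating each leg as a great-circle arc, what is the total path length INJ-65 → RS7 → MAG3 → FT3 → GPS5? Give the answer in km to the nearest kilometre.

5661 km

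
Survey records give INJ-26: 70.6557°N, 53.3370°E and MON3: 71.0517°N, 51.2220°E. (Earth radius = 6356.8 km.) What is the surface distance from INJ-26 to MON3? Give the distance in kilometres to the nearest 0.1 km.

Δφ = 0.3960°,  Δλ = -2.1150°
a = sin²(Δφ/2) + cos φ₁ cos φ₂ sin²(Δλ/2) = 0.000049
c = 2·arcsin(√a) = 0.013940 rad = 0.7987°
d = R·c = 6356.8 × 0.013940 = 88.6 km

88.6 km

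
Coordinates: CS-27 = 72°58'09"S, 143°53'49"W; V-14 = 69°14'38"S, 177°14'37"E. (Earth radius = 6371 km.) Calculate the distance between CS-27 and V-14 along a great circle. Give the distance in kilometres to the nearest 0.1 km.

1430.0 km

CS-27: φ = -72.96917°, λ = -143.89694°
V-14: φ = -69.24389°, λ = +177.24361°
Δφ = 3.7253°,  Δλ = -38.8594°
a = sin²(Δφ/2) + cos φ₁ cos φ₂ sin²(Δλ/2) = 0.012542
c = 2·arcsin(√a) = 0.224455 rad = 12.8603°
d = R·c = 6371 × 0.224455 = 1430.0 km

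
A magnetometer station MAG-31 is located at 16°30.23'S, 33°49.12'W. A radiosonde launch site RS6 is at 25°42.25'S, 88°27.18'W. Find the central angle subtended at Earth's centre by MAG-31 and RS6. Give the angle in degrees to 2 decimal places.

MAG-31: φ = -16.50383°, λ = -33.81867°
RS6: φ = -25.70417°, λ = -88.45300°
Δφ = -9.2003°,  Δλ = -54.6343°
a = sin²(Δφ/2) + cos φ₁ cos φ₂ sin²(Δλ/2) = 0.188378
c = 2·arcsin(√a) = 0.897912 rad = 51.4465°

51.45°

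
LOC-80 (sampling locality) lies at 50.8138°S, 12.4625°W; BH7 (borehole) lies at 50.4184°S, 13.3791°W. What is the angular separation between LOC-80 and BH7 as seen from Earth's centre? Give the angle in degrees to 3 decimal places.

Δφ = 0.3954°,  Δλ = -0.9166°
a = sin²(Δφ/2) + cos φ₁ cos φ₂ sin²(Δλ/2) = 0.000038
c = 2·arcsin(√a) = 0.012274 rad = 0.7033°

0.703°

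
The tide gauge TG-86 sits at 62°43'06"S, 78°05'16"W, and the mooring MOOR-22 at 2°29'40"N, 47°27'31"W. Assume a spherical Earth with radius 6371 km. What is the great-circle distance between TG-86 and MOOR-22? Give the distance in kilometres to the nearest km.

7693 km

TG-86: φ = -62.71833°, λ = -78.08778°
MOOR-22: φ = +2.49444°, λ = -47.45861°
Δφ = 65.2128°,  Δλ = 30.6292°
a = sin²(Δφ/2) + cos φ₁ cos φ₂ sin²(Δλ/2) = 0.322320
c = 2·arcsin(√a) = 1.207497 rad = 69.1845°
d = R·c = 6371 × 1.207497 = 7693.0 km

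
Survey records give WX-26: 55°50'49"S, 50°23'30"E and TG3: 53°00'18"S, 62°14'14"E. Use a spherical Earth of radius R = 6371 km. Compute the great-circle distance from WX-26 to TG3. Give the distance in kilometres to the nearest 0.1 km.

WX-26: φ = -55.84694°, λ = +50.39167°
TG3: φ = -53.00500°, λ = +62.23722°
Δφ = 2.8419°,  Δλ = 11.8456°
a = sin²(Δφ/2) + cos φ₁ cos φ₂ sin²(Δλ/2) = 0.004212
c = 2·arcsin(√a) = 0.129891 rad = 7.4422°
d = R·c = 6371 × 0.129891 = 827.5 km

827.5 km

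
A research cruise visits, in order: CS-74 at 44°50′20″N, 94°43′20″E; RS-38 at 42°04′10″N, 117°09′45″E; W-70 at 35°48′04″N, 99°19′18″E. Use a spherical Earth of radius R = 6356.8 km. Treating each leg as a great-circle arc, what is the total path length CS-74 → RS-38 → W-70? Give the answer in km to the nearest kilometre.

3512 km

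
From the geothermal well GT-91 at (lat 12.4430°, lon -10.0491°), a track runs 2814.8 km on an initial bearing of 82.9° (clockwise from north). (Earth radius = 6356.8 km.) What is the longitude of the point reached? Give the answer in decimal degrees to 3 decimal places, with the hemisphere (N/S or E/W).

15.973°E

δ = d/R = 2814.8/6356.8 = 0.442801 rad
φ₂ = arcsin(sin φ₁ cos δ + cos φ₁ sin δ cos θ)
   = arcsin(0.21547·0.90355 + 0.97651·0.42847·0.12360) = 14.26478°
λ₂ = λ₁ + atan2(sin θ sin δ cos φ₁, cos δ − sin φ₁ sin φ₂) = 15.97273°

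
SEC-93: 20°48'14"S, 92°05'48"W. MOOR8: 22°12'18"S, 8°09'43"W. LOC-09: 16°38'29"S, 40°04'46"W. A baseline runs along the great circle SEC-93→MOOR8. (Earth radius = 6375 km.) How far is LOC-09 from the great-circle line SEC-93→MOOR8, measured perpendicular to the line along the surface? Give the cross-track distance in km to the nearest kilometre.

1231 km

SEC-93: φ = -20.80389°, λ = -92.09667°
MOOR8: φ = -22.20500°, λ = -8.16194°
LOC-09: φ = -16.64139°, λ = -40.07944°
δ₁₃ = central angle SEC-93→LOC-09 = 0.859366 rad  (haversine)
θ₁₃ = bearing SEC-93→LOC-09 = 94.413°,  θ₁₂ = bearing SEC-93→MOOR8 = 109.085°
dₓₜ = R·arcsin(sin δ₁₃ · sin(θ₁₃ − θ₁₂)) = 6375·arcsin(0.75743·sin(-14.672°)) = -1230.633 km
|dₓₜ| = 1230.633 km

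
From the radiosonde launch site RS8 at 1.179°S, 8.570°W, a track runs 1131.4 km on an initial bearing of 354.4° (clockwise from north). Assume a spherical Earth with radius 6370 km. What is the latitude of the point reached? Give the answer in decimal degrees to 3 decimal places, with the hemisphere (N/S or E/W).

δ = d/R = 1131.4/6370 = 0.177614 rad
φ₂ = arcsin(sin φ₁ cos δ + cos φ₁ sin δ cos θ)
   = arcsin(-0.02058·0.98427 + 0.99979·0.17668·0.99523) = 8.94862°
λ₂ = λ₁ + atan2(sin θ sin δ cos φ₁, cos δ − sin φ₁ sin φ₂) = -9.57006°

8.949°N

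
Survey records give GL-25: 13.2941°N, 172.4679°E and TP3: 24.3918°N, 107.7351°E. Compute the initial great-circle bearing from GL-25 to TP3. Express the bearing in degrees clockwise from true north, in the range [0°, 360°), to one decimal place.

290.8°

Δλ = -64.7328°
y = sin Δλ · cos φ₂ = -0.823609
x = cos φ₁ sin φ₂ − sin φ₁ cos φ₂ cos Δλ = 0.312516
θ = atan2(y, x) = -69.2209° → 290.7791° (mod 360°)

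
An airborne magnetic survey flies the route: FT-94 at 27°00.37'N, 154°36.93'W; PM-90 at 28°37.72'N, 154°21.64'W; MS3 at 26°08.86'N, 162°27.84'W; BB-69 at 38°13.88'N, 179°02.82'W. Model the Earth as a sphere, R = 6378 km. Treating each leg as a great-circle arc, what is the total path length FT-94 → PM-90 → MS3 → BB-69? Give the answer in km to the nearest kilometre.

3085 km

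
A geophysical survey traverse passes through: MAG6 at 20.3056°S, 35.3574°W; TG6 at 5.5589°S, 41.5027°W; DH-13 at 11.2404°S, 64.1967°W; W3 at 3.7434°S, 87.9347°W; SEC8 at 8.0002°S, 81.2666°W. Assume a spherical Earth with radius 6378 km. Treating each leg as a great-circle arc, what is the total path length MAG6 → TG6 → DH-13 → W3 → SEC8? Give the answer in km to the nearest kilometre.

7972 km

MAG6→TG6: c = 0.277670 rad, d = 1770.98 km
TG6→DH-13: c = 0.403969 rad, d = 2576.51 km
DH-13→W3: c = 0.430763 rad, d = 2747.41 km
W3→SEC8: c = 0.137535 rad, d = 877.20 km
Total = 1770.98 + 2576.51 + 2747.41 + 877.20 = 7972.10 km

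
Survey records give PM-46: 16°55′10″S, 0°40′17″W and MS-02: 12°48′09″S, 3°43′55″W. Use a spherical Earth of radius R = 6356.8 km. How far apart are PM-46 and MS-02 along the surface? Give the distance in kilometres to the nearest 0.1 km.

562.4 km

PM-46: φ = -16.91944°, λ = -0.67139°
MS-02: φ = -12.80250°, λ = -3.73194°
Δφ = 4.1169°,  Δλ = -3.0606°
a = sin²(Δφ/2) + cos φ₁ cos φ₂ sin²(Δλ/2) = 0.001956
c = 2·arcsin(√a) = 0.088472 rad = 5.0691°
d = R·c = 6356.8 × 0.088472 = 562.4 km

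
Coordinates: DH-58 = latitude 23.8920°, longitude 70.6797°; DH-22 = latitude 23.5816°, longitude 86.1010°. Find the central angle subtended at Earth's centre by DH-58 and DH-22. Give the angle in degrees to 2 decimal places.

14.11°

Δφ = -0.3104°,  Δλ = 15.4213°
a = sin²(Δφ/2) + cos φ₁ cos φ₂ sin²(Δλ/2) = 0.015092
c = 2·arcsin(√a) = 0.246321 rad = 14.1132°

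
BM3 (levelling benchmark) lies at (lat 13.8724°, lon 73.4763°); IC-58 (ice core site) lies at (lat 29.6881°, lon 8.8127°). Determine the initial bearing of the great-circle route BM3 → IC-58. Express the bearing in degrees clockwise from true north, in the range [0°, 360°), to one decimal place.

Δλ = -64.6636°
y = sin Δλ · cos φ₂ = -0.785172
x = cos φ₁ sin φ₂ − sin φ₁ cos φ₂ cos Δλ = 0.391699
θ = atan2(y, x) = -63.4868° → 296.5132° (mod 360°)

296.5°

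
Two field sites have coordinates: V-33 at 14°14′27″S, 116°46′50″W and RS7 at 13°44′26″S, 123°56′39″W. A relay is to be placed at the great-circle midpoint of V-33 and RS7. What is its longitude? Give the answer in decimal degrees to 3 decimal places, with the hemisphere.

120.366°W

V-33: φ = -14.24083°, λ = -116.78056°
RS7: φ = -13.74056°, λ = -123.94417°
Bx = cos φ₂ cos Δλ = 0.963799,  By = cos φ₂ sin Δλ = -0.121134
φₘ = atan2(sin φ₁ + sin φ₂, √((cos φ₁ + Bx)² + By²)) = -14.01700°
λₘ = λ₁ + atan2(By, cos φ₁ + Bx) = -120.36626°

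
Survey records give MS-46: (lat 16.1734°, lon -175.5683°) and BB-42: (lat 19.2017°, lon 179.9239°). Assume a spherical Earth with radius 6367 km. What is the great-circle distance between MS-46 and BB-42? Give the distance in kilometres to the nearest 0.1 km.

583.9 km

Δφ = 3.0283°,  Δλ = -4.5078°
a = sin²(Δφ/2) + cos φ₁ cos φ₂ sin²(Δλ/2) = 0.002101
c = 2·arcsin(√a) = 0.091706 rad = 5.2544°
d = R·c = 6367 × 0.091706 = 583.9 km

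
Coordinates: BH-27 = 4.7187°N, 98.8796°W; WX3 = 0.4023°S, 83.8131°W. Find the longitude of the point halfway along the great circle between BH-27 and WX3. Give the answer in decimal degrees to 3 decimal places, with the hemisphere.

91.334°W

Bx = cos φ₂ cos Δλ = 0.965601,  By = cos φ₂ sin Δλ = 0.259934
φₘ = atan2(sin φ₁ + sin φ₂, √((cos φ₁ + Bx)² + By²)) = 2.17697°
λₘ = λ₁ + atan2(By, cos φ₁ + Bx) = -91.33358°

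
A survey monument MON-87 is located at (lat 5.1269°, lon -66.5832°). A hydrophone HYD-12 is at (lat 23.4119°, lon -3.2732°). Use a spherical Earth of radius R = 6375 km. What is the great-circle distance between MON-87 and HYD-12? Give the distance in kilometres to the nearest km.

7066 km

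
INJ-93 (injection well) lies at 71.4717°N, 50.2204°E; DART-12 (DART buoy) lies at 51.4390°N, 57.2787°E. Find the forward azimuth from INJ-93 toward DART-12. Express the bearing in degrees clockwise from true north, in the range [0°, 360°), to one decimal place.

Δλ = 7.0583°
y = sin Δλ · cos φ₂ = 0.076596
x = cos φ₁ sin φ₂ − sin φ₁ cos φ₂ cos Δλ = -0.338077
θ = atan2(y, x) = 167.2343° → 167.2343° (mod 360°)

167.2°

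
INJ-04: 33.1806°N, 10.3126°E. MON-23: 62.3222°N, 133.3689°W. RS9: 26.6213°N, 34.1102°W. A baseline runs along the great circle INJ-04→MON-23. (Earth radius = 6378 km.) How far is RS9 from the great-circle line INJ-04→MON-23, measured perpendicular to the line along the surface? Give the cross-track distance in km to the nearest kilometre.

4054 km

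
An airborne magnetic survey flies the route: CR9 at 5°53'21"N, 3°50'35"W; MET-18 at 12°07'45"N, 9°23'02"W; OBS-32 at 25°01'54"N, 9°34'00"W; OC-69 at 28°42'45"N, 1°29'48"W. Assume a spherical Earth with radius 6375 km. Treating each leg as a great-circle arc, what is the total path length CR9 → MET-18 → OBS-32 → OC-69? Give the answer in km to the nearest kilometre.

3258 km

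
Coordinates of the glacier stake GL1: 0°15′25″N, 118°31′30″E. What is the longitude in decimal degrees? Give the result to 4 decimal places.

118.5250°E

118° + 31′/60 + 30″/3600 = 118 + 0.51667 + 0.00833 = 118.5250°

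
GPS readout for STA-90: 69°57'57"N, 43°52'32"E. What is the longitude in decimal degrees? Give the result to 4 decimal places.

43.8756°E

43° + 52′/60 + 32″/3600 = 43 + 0.86667 + 0.00889 = 43.8756°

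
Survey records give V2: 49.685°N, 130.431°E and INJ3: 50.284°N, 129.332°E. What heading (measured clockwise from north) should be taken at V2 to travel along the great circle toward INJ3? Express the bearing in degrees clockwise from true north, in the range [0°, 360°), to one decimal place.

310.7°

Δλ = -1.0990°
y = sin Δλ · cos φ₂ = -0.012256
x = cos φ₁ sin φ₂ − sin φ₁ cos φ₂ cos Δλ = 0.010544
θ = atan2(y, x) = -49.2935° → 310.7065° (mod 360°)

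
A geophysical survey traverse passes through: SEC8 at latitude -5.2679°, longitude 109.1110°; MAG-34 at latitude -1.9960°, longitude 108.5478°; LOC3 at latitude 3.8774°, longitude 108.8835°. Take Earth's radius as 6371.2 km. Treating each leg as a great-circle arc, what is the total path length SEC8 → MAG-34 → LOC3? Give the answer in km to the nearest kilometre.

SEC8→MAG-34: c = 0.057942 rad, d = 369.16 km
MAG-34→LOC3: c = 0.102677 rad, d = 654.18 km
Total = 369.16 + 654.18 = 1023.34 km

1023 km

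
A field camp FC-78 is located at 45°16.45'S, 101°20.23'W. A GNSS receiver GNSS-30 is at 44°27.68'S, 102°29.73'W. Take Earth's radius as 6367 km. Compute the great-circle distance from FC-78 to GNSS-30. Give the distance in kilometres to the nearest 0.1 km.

128.4 km

FC-78: φ = -45.27417°, λ = -101.33717°
GNSS-30: φ = -44.46133°, λ = -102.49550°
Δφ = 0.8128°,  Δλ = -1.1583°
a = sin²(Δφ/2) + cos φ₁ cos φ₂ sin²(Δλ/2) = 0.000102
c = 2·arcsin(√a) = 0.020163 rad = 1.1553°
d = R·c = 6367 × 0.020163 = 128.4 km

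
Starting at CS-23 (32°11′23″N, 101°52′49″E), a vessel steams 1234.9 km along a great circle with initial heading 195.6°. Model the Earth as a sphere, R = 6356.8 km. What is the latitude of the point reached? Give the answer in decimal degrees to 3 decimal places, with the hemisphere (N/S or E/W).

CS-23: φ = +32.18972°, λ = +101.88028°
δ = d/R = 1234.9/6356.8 = 0.194264 rad
φ₂ = arcsin(sin φ₁ cos δ + cos φ₁ sin δ cos θ)
   = arcsin(0.53272·0.98119 + 0.84629·0.19304·-0.96316) = 21.42915°
λ₂ = λ₁ + atan2(sin θ sin δ cos φ₁, cos δ − sin φ₁ sin φ₂) = 98.68330°

21.429°N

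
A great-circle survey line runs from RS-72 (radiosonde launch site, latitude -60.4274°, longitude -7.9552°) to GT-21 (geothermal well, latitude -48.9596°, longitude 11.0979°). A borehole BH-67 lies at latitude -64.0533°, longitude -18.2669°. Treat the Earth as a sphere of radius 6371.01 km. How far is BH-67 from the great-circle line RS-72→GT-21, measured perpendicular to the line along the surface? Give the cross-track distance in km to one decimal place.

41.0 km

δ₁₃ = central angle RS-72→BH-67 = 0.104828 rad  (haversine)
θ₁₃ = bearing RS-72→BH-67 = 228.461°,  θ₁₂ = bearing RS-72→GT-21 = 51.988°
dₓₜ = R·arcsin(sin δ₁₃ · sin(θ₁₃ − θ₁₂)) = 6371.01·arcsin(0.10464·sin(176.472°)) = 41.018 km
|dₓₜ| = 41.018 km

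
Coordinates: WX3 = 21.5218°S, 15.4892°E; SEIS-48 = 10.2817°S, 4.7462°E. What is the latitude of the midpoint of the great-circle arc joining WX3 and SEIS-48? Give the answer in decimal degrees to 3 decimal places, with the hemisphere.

Bx = cos φ₂ cos Δλ = 0.966697,  By = cos φ₂ sin Δλ = -0.183411
φₘ = atan2(sin φ₁ + sin φ₂, √((cos φ₁ + Bx)² + By²)) = -15.96827°
λₘ = λ₁ + atan2(By, cos φ₁ + Bx) = 9.96667°

15.968°S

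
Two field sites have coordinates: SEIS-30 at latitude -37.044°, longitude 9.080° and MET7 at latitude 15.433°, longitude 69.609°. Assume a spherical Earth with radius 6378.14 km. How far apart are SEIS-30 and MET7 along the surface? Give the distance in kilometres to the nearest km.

8616 km

Δφ = 52.4770°,  Δλ = 60.5290°
a = sin²(Δφ/2) + cos φ₁ cos φ₂ sin²(Δλ/2) = 0.390892
c = 2·arcsin(√a) = 1.350811 rad = 77.3958°
d = R·c = 6378.14 × 1.350811 = 8615.7 km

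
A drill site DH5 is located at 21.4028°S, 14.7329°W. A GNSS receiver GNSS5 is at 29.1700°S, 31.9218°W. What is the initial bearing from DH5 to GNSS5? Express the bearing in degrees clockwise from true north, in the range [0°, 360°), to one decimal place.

Δλ = -17.1889°
y = sin Δλ · cos φ₂ = -0.258044
x = cos φ₁ sin φ₂ − sin φ₁ cos φ₂ cos Δλ = -0.149380
θ = atan2(y, x) = -120.0663° → 239.9337° (mod 360°)

239.9°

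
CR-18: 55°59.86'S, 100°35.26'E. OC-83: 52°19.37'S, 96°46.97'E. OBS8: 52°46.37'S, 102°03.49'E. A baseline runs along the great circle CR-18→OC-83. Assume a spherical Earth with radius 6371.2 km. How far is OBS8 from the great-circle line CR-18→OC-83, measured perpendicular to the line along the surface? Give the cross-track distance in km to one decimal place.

276.7 km

CR-18: φ = -55.99767°, λ = +100.58767°
OC-83: φ = -52.32283°, λ = +96.78283°
OBS8: φ = -52.77283°, λ = +102.05817°
δ₁₃ = central angle CR-18→OBS8 = 0.058231 rad  (haversine)
θ₁₃ = bearing CR-18→OBS8 = 15.472°,  θ₁₂ = bearing CR-18→OC-83 = 327.217°
dₓₜ = R·arcsin(sin δ₁₃ · sin(θ₁₃ − θ₁₂)) = 6371.2·arcsin(0.05820·sin(-311.746°)) = 276.737 km
|dₓₜ| = 276.737 km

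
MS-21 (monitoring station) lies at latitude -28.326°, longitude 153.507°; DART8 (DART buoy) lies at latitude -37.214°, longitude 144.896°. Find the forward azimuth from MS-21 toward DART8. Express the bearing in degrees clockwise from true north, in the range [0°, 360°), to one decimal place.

216.9°

Δλ = -8.6110°
y = sin Δλ · cos φ₂ = -0.119238
x = cos φ₁ sin φ₂ − sin φ₁ cos φ₂ cos Δλ = -0.158763
θ = atan2(y, x) = -143.0917° → 216.9083° (mod 360°)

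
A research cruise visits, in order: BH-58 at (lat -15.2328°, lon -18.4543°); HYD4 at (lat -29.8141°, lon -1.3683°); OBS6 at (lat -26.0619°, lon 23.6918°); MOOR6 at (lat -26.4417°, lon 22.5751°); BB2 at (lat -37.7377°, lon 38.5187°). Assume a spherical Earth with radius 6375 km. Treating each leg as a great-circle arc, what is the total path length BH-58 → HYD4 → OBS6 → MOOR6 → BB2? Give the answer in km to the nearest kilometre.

BH-58→HYD4: c = 0.374083 rad, d = 2384.78 km
HYD4→OBS6: c = 0.391114 rad, d = 2493.35 km
OBS6→MOOR6: c = 0.018694 rad, d = 119.18 km
MOOR6→BB2: c = 0.306518 rad, d = 1954.06 km
Total = 2384.78 + 2493.35 + 119.18 + 1954.06 = 6951.36 km

6951 km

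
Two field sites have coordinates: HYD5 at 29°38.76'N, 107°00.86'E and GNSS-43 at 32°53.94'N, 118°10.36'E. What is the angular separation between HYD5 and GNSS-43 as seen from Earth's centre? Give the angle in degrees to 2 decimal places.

HYD5: φ = +29.64600°, λ = +107.01433°
GNSS-43: φ = +32.89900°, λ = +118.17267°
Δφ = 3.2530°,  Δλ = 11.1583°
a = sin²(Δφ/2) + cos φ₁ cos φ₂ sin²(Δλ/2) = 0.007703
c = 2·arcsin(√a) = 0.175759 rad = 10.0702°

10.07°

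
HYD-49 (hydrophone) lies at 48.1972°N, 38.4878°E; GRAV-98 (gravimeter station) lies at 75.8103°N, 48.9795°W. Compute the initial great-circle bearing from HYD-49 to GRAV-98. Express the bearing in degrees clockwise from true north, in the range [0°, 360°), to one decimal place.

Δλ = -87.4673°
y = sin Δλ · cos φ₂ = -0.244894
x = cos φ₁ sin φ₂ − sin φ₁ cos φ₂ cos Δλ = 0.638157
θ = atan2(y, x) = -20.9944° → 339.0056° (mod 360°)

339.0°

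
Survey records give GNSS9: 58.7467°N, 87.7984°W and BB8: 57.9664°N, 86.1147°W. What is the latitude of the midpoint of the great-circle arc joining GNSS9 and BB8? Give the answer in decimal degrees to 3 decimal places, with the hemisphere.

58.359°N

Bx = cos φ₂ cos Δλ = 0.530187,  By = cos φ₂ sin Δλ = 0.015585
φₘ = atan2(sin φ₁ + sin φ₂, √((cos φ₁ + Bx)² + By²)) = 58.35931°
λₘ = λ₁ + atan2(By, cos φ₁ + Bx) = -86.94725°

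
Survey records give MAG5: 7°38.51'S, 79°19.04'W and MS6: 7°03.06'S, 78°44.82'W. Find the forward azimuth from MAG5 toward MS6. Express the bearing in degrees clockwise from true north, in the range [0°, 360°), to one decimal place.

43.8°

MAG5: φ = -7.64183°, λ = -79.31733°
MS6: φ = -7.05100°, λ = -78.74700°
Δλ = 0.5703°
y = sin Δλ · cos φ₂ = 0.009879
x = cos φ₁ sin φ₂ − sin φ₁ cos φ₂ cos Δλ = 0.010305
θ = atan2(y, x) = 43.7894° → 43.7894° (mod 360°)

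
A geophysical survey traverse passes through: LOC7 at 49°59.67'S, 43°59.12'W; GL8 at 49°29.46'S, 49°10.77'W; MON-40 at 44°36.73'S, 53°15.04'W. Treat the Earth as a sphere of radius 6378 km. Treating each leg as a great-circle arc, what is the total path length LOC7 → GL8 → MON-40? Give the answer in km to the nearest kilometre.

LOC7: φ = -49.99450°, λ = -43.98533°
GL8: φ = -49.49100°, λ = -49.17950°
MON-40: φ = -44.61217°, λ = -53.25067°
LOC7→GL8: c = 0.059226 rad, d = 377.74 km
GL8→MON-40: c = 0.097917 rad, d = 624.52 km
Total = 377.74 + 624.52 = 1002.26 km

1002 km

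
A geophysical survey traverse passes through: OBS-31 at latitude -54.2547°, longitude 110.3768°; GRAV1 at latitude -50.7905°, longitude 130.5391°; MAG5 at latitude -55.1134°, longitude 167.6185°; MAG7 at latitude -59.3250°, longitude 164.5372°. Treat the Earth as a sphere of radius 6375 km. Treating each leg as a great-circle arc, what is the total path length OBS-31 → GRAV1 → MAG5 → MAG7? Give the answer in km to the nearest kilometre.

4417 km

OBS-31→GRAV1: c = 0.221622 rad, d = 1412.84 km
GRAV1→MAG5: c = 0.392262 rad, d = 2500.67 km
MAG5→MAG7: c = 0.079042 rad, d = 503.90 km
Total = 1412.84 + 2500.67 + 503.90 = 4417.40 km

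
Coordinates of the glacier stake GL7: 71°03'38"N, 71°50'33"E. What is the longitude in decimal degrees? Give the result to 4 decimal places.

71.8425°E

71° + 50′/60 + 33″/3600 = 71 + 0.83333 + 0.00917 = 71.8425°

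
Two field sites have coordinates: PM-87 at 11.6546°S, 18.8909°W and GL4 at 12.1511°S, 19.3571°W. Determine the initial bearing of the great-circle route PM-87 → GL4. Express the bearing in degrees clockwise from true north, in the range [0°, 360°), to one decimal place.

222.5°

Δλ = -0.4662°
y = sin Δλ · cos φ₂ = -0.007954
x = cos φ₁ sin φ₂ − sin φ₁ cos φ₂ cos Δλ = -0.008672
θ = atan2(y, x) = -137.4715° → 222.5285° (mod 360°)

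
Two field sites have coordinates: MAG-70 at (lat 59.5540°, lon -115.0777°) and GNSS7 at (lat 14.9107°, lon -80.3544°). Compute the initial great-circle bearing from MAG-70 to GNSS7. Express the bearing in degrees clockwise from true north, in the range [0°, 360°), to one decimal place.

Δλ = 34.7233°
y = sin Δλ · cos φ₂ = 0.550434
x = cos φ₁ sin φ₂ − sin φ₁ cos φ₂ cos Δλ = -0.554330
θ = atan2(y, x) = 135.2021° → 135.2021° (mod 360°)

135.2°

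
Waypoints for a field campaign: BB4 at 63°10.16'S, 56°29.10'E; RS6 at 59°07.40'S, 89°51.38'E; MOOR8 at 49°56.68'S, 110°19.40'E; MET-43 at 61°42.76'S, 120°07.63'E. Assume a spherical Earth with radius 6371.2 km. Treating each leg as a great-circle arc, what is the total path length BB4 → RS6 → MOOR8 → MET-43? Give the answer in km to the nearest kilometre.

4922 km

BB4: φ = -63.16933°, λ = +56.48500°
RS6: φ = -59.12333°, λ = +89.85633°
MOOR8: φ = -49.94467°, λ = +110.32333°
MET-43: φ = -61.71267°, λ = +120.12717°
BB4→RS6: c = 0.286223 rad, d = 1823.59 km
RS6→MOOR8: c = 0.260163 rad, d = 1657.55 km
MOOR8→MET-43: c = 0.226190 rad, d = 1441.10 km
Total = 1823.59 + 1657.55 + 1441.10 = 4922.24 km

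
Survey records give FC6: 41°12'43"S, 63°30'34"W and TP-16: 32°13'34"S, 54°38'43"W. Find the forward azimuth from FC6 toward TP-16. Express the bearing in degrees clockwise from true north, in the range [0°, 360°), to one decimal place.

41.1°

FC6: φ = -41.21194°, λ = -63.50944°
TP-16: φ = -32.22611°, λ = -54.64528°
Δλ = 8.8642°
y = sin Δλ · cos φ₂ = 0.130355
x = cos φ₁ sin φ₂ − sin φ₁ cos φ₂ cos Δλ = 0.149533
θ = atan2(y, x) = 41.0800° → 41.0800° (mod 360°)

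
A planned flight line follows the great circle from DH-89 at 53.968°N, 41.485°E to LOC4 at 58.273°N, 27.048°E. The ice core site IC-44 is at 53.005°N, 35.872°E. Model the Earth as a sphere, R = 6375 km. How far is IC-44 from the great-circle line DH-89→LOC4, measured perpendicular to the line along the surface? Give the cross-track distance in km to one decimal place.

δ₁₃ = central angle DH-89→IC-44 = 0.060647 rad  (haversine)
θ₁₃ = bearing DH-89→IC-44 = 256.184°,  θ₁₂ = bearing DH-89→LOC4 = 304.018°
dₓₜ = R·arcsin(sin δ₁₃ · sin(θ₁₃ − θ₁₂)) = 6375·arcsin(0.06061·sin(-47.834°)) = -286.486 km
|dₓₜ| = 286.486 km

286.5 km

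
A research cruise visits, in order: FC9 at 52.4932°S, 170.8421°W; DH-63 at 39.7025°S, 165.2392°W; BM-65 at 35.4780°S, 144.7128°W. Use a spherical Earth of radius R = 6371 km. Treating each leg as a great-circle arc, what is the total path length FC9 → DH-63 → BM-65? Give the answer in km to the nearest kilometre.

3349 km

FC9→DH-63: c = 0.233133 rad, d = 1485.29 km
DH-63→BM-65: c = 0.292572 rad, d = 1863.98 km
Total = 1485.29 + 1863.98 = 3349.27 km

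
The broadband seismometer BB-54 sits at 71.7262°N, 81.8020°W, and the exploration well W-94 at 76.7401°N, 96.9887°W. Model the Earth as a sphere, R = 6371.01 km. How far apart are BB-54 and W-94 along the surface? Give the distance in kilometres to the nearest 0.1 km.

717.7 km

Δφ = 5.0139°,  Δλ = -15.1867°
a = sin²(Δφ/2) + cos φ₁ cos φ₂ sin²(Δλ/2) = 0.003169
c = 2·arcsin(√a) = 0.112648 rad = 6.4543°
d = R·c = 6371.01 × 0.112648 = 717.7 km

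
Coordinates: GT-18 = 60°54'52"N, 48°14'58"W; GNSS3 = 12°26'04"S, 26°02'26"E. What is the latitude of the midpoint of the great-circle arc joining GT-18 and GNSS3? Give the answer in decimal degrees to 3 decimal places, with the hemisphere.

28.700°N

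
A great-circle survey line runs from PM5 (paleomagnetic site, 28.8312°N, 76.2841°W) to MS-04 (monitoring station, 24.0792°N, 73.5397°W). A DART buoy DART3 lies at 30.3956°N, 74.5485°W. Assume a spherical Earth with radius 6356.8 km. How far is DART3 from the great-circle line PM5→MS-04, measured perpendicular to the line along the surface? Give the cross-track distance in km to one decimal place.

δ₁₃ = central angle PM5→DART3 = 0.037933 rad  (haversine)
θ₁₃ = bearing PM5→DART3 = 43.540°,  θ₁₂ = bearing PM5→MS-04 = 152.036°
dₓₜ = R·arcsin(sin δ₁₃ · sin(θ₁₃ − θ₁₂)) = 6356.8·arcsin(0.03792·sin(-108.496°)) = -228.674 km
|dₓₜ| = 228.674 km

228.7 km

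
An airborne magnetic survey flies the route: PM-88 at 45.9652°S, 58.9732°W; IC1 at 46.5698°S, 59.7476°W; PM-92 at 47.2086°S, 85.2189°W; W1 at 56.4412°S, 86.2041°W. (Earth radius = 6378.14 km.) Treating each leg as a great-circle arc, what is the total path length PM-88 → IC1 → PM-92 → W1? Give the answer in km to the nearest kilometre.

3050 km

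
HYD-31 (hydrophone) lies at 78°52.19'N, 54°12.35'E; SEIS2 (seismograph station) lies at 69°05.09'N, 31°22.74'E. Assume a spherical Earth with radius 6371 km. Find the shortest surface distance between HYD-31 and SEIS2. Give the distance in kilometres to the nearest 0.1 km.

HYD-31: φ = +78.86983°, λ = +54.20583°
SEIS2: φ = +69.08483°, λ = +31.37900°
Δφ = -9.7850°,  Δλ = -22.8268°
a = sin²(Δφ/2) + cos φ₁ cos φ₂ sin²(Δλ/2) = 0.009972
c = 2·arcsin(√a) = 0.200057 rad = 11.4624°
d = R·c = 6371 × 0.200057 = 1274.6 km

1274.6 km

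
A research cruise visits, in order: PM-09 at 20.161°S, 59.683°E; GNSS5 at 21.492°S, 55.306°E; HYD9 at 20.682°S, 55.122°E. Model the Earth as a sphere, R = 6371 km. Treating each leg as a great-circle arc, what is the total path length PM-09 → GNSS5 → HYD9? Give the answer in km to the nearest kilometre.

PM-09→GNSS5: c = 0.075081 rad, d = 478.34 km
GNSS5→HYD9: c = 0.014451 rad, d = 92.07 km
Total = 478.34 + 92.07 = 570.41 km

570 km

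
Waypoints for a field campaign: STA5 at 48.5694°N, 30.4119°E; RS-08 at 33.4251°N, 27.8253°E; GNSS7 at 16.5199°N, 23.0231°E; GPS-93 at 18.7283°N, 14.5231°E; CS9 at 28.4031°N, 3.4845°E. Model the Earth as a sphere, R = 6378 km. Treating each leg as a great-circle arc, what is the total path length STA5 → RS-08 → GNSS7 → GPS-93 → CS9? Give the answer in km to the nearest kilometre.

6133 km

STA5→RS-08: c = 0.266463 rad, d = 1699.50 km
RS-08→GNSS7: c = 0.304562 rad, d = 1942.50 km
GNSS7→GPS-93: c = 0.146527 rad, d = 934.55 km
GPS-93→CS9: c = 0.244061 rad, d = 1556.62 km
Total = 1699.50 + 1942.50 + 934.55 + 1556.62 = 6133.17 km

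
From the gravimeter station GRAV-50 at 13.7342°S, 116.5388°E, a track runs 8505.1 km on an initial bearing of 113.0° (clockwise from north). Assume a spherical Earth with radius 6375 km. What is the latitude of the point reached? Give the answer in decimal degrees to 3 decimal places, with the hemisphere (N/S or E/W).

δ = d/R = 8505.1/6375 = 1.334133 rad
φ₂ = arcsin(sin φ₁ cos δ + cos φ₁ sin δ cos θ)
   = arcsin(-0.23742·0.23446 + 0.97141·0.97213·-0.39073) = -25.12815°
λ₂ = λ₁ + atan2(sin θ sin δ cos φ₁, cos δ − sin φ₁ sin φ₂) = -162.20152°

25.128°S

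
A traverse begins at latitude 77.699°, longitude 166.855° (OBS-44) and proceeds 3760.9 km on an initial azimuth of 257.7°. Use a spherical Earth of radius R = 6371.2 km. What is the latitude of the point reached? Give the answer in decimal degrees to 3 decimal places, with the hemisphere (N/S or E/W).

51.854°N

δ = d/R = 3760.9/6371.2 = 0.590297 rad
φ₂ = arcsin(sin φ₁ cos δ + cos φ₁ sin δ cos θ)
   = arcsin(0.97704·0.83078 + 0.21305·0.55661·-0.21303) = 51.85409°
λ₂ = λ₁ + atan2(sin θ sin δ cos φ₁, cos δ − sin φ₁ sin φ₂) = 105.15694°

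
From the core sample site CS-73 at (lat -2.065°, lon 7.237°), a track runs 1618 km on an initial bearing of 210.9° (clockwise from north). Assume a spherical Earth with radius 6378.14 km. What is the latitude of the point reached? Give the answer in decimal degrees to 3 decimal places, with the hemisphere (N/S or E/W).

14.483°S

δ = d/R = 1618/6378.14 = 0.253679 rad
φ₂ = arcsin(sin φ₁ cos δ + cos φ₁ sin δ cos θ)
   = arcsin(-0.03603·0.96800 + 0.99935·0.25097·-0.85806) = -14.48260°
λ₂ = λ₁ + atan2(sin θ sin δ cos φ₁, cos δ − sin φ₁ sin φ₂) = -0.41244°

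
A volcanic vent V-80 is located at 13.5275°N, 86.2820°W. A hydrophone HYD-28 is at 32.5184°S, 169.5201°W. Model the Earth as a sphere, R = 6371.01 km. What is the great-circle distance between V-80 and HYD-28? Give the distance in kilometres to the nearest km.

10194 km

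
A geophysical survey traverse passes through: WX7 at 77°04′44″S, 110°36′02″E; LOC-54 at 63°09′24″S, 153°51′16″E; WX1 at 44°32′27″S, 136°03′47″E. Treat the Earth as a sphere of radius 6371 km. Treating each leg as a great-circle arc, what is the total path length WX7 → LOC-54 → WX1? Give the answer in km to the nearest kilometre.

4516 km

WX7: φ = -77.07889°, λ = +110.60056°
LOC-54: φ = -63.15667°, λ = +153.85444°
WX1: φ = -44.54083°, λ = +136.06306°
WX7→LOC-54: c = 0.338687 rad, d = 2157.77 km
LOC-54→WX1: c = 0.370108 rad, d = 2357.96 km
Total = 2157.77 + 2357.96 = 4515.73 km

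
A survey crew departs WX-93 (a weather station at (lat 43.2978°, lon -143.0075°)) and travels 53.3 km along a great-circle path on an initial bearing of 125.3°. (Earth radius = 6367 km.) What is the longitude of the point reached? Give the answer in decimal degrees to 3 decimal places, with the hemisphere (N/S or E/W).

142.472°W

δ = d/R = 53.3/6367 = 0.008371 rad
φ₂ = arcsin(sin φ₁ cos δ + cos φ₁ sin δ cos θ)
   = arcsin(0.68579·0.99996 + 0.72780·0.00837·-0.57786) = 43.01938°
λ₂ = λ₁ + atan2(sin θ sin δ cos φ₁, cos δ − sin φ₁ sin φ₂) = -142.47209°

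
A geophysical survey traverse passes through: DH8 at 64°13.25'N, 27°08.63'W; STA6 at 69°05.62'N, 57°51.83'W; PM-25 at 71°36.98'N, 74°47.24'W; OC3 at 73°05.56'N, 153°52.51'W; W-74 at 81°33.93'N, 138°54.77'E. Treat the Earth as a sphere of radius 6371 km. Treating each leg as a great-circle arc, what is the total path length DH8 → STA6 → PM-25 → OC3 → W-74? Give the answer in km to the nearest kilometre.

6345 km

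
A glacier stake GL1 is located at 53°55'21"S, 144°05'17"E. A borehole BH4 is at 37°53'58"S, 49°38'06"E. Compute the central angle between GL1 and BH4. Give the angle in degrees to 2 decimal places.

62.59°

GL1: φ = -53.92250°, λ = +144.08806°
BH4: φ = -37.89944°, λ = +49.63500°
Δφ = 16.0231°,  Δλ = -94.4531°
a = sin²(Δφ/2) + cos φ₁ cos φ₂ sin²(Δλ/2) = 0.269803
c = 2·arcsin(√a) = 1.092358 rad = 62.5875°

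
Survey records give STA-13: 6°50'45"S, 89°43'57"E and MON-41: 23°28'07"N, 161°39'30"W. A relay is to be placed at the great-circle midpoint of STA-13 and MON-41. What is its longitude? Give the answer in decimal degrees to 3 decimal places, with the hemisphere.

140.884°E

STA-13: φ = -6.84583°, λ = +89.73250°
MON-41: φ = +23.46861°, λ = -161.65833°
Bx = cos φ₂ cos Δλ = -0.292714,  By = cos φ₂ sin Δλ = 0.869321
φₘ = atan2(sin φ₁ + sin φ₂, √((cos φ₁ + Bx)² + By²)) = 14.03597°
λₘ = λ₁ + atan2(By, cos φ₁ + Bx) = 140.88429°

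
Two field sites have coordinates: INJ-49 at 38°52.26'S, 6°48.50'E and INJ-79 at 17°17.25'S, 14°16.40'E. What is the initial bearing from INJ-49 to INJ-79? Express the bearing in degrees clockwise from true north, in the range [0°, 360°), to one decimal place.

INJ-49: φ = -38.87100°, λ = +6.80833°
INJ-79: φ = -17.28750°, λ = +14.27333°
Δλ = 7.4650°
y = sin Δλ · cos φ₂ = 0.124051
x = cos φ₁ sin φ₂ − sin φ₁ cos φ₂ cos Δλ = 0.362778
θ = atan2(y, x) = 18.8781° → 18.8781° (mod 360°)

18.9°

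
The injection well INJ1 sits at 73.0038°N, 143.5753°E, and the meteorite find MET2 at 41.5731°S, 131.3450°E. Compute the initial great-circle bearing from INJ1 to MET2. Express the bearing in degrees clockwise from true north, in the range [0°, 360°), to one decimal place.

190.1°

Δλ = -12.2303°
y = sin Δλ · cos φ₂ = -0.158481
x = cos φ₁ sin φ₂ − sin φ₁ cos φ₂ cos Δλ = -0.893166
θ = atan2(y, x) = -169.9383° → 190.0617° (mod 360°)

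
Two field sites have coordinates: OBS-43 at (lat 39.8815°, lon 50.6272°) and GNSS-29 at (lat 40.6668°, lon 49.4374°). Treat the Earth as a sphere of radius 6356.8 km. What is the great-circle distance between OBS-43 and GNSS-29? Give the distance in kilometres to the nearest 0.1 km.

Δφ = 0.7853°,  Δλ = -1.1898°
a = sin²(Δφ/2) + cos φ₁ cos φ₂ sin²(Δλ/2) = 0.000110
c = 2·arcsin(√a) = 0.020949 rad = 1.2003°
d = R·c = 6356.8 × 0.020949 = 133.2 km

133.2 km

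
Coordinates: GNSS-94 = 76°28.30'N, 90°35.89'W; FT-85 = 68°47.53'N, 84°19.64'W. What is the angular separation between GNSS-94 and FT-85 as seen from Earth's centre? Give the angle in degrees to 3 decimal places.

7.894°

GNSS-94: φ = +76.47167°, λ = -90.59817°
FT-85: φ = +68.79217°, λ = -84.32733°
Δφ = -7.6795°,  Δλ = 6.2708°
a = sin²(Δφ/2) + cos φ₁ cos φ₂ sin²(Δλ/2) = 0.004738
c = 2·arcsin(√a) = 0.137770 rad = 7.8936°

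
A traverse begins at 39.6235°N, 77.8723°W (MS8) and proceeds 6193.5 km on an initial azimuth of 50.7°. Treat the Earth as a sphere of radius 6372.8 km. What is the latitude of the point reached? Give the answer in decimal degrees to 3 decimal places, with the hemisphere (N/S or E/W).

49.683°N

δ = d/R = 6193.5/6372.8 = 0.971865 rad
φ₂ = arcsin(sin φ₁ cos δ + cos φ₁ sin δ cos θ)
   = arcsin(0.63774·0.56376 + 0.77025·0.82594·0.63338) = 49.68306°
λ₂ = λ₁ + atan2(sin θ sin δ cos φ₁, cos δ − sin φ₁ sin φ₂) = 3.18161°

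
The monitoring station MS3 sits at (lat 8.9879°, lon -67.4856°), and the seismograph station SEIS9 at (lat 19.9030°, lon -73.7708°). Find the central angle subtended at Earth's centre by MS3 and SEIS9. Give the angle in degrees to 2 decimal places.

12.49°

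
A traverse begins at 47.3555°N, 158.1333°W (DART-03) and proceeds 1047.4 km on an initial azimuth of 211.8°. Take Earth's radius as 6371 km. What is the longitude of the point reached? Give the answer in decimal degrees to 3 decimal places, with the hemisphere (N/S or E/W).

δ = d/R = 1047.4/6371 = 0.164401 rad
φ₂ = arcsin(sin φ₁ cos δ + cos φ₁ sin δ cos θ)
   = arcsin(0.73557·0.98652 + 0.67745·0.16366·-0.84989) = 39.15524°
λ₂ = λ₁ + atan2(sin θ sin δ cos φ₁, cos δ − sin φ₁ sin φ₂) = -164.51882°

164.519°W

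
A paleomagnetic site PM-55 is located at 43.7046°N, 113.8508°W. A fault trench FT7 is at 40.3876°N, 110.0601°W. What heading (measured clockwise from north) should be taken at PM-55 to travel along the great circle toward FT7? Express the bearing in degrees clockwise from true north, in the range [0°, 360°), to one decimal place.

138.4°

Δλ = 3.7907°
y = sin Δλ · cos φ₂ = 0.050356
x = cos φ₁ sin φ₂ − sin φ₁ cos φ₂ cos Δλ = -0.056709
θ = atan2(y, x) = 138.3957° → 138.3957° (mod 360°)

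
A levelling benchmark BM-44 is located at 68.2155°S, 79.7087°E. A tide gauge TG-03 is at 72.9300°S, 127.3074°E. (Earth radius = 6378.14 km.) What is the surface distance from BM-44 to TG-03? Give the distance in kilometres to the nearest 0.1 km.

Δφ = -4.7145°,  Δλ = 47.5987°
a = sin²(Δφ/2) + cos φ₁ cos φ₂ sin²(Δλ/2) = 0.019431
c = 2·arcsin(√a) = 0.279702 rad = 16.0257°
d = R·c = 6378.14 × 0.279702 = 1784.0 km

1784.0 km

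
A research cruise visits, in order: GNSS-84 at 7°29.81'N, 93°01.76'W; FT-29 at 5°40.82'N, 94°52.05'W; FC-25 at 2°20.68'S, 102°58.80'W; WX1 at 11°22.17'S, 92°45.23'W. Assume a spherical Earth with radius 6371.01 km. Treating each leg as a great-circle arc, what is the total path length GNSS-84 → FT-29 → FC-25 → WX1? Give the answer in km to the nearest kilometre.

3064 km

GNSS-84: φ = +7.49683°, λ = -93.02933°
FT-29: φ = +5.68033°, λ = -94.86750°
FC-25: φ = -2.34467°, λ = -102.98000°
WX1: φ = -11.36950°, λ = -92.75383°
GNSS-84→FT-29: c = 0.044953 rad, d = 286.39 km
FT-29→FC-25: c = 0.199036 rad, d = 1268.06 km
FC-25→WX1: c = 0.236944 rad, d = 1509.57 km
Total = 286.39 + 1268.06 + 1509.57 = 3064.03 km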